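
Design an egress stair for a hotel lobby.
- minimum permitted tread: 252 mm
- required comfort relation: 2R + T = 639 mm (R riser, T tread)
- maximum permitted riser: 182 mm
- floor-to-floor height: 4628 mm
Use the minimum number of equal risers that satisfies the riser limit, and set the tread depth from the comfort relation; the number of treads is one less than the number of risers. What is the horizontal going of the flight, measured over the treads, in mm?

4628 / 182 = 25.429 → round up to 26 risers.
Riser R = 4628 / 26 = 178 mm, within the 182 mm limit.
T = 639 − 2·178 = 283 mm, which satisfies the 252 mm minimum.
Treads = 26 − 1 = 25; going = 25 × 283 = 7075 mm.

7075 mm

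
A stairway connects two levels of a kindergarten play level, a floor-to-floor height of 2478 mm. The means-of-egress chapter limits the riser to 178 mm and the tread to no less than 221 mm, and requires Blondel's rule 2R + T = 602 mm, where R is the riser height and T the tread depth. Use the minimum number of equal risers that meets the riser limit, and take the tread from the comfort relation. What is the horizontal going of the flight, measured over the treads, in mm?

3224 mm

⌈2478/178⌉ = 14 risers.
Each riser is 2478/14 = 177 mm (≤ 178 mm).
T = 602 − 2·177 = 248 mm, which satisfies the 221 mm minimum.
14 risers give 13 treads; going = 13 × 248 = 3224 mm.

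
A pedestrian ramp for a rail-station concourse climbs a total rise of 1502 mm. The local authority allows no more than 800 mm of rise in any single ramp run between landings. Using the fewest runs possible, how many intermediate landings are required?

1 intermediate landings

1502 / 800 = 1.88, so 2 ramp runs are needed.
2 runs are separated by 1 intermediate landings.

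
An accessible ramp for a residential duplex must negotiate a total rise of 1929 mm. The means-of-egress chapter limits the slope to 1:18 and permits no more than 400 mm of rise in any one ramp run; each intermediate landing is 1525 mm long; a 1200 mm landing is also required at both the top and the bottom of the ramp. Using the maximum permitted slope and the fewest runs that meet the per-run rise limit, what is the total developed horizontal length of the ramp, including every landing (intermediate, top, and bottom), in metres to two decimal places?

1929 / 400 = 4.82, so 5 ramp runs are needed. That means 4 intermediate landings.
Horizontal run for 1929 mm of rise at 1:18 is 1929 × 18 = 34722 mm.
Intermediate landings: 4 × 1525 = 6100 mm.
Top and bottom landings: 2 × 1200 = 2400 mm.
Total = 34722 + 6100 + 2400 = 43222 mm.
= 43.22 m.

43.22 m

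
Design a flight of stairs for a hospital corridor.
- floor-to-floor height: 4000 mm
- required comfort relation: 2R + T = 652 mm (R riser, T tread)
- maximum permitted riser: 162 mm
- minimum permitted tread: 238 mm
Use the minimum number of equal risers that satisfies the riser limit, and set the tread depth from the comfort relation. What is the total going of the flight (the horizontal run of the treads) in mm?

4000 / 162 = 24.69, so 25 risers are needed.
Riser R = 4000 / 25 = 160 mm, within the 162 mm limit.
T = 652 − 2·160 = 332 mm, which satisfies the 238 mm minimum.
Going = (25 − 1) × 332 = 7968 mm.

7968 mm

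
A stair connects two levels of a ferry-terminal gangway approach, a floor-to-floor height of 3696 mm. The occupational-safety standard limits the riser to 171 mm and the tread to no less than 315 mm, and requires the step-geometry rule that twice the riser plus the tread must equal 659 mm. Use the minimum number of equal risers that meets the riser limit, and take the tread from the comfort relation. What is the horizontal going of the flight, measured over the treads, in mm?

⌈3696/171⌉ = 22 risers.
Riser R = 3696 / 22 = 168 mm, within the 171 mm limit.
T = 659 − 2·168 = 323 mm, which satisfies the 315 mm minimum.
Treads = 22 − 1 = 21; going = 21 × 323 = 6783 mm.

6783 mm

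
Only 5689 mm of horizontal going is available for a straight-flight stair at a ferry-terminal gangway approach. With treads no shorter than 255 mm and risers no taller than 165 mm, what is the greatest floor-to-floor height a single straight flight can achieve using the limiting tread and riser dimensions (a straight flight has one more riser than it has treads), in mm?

3795 mm

Treads that fit: ⌊5689 / 255⌋ = 22.
Risers = treads + 1 = 23.
Maximum height = 23 × 165 = 3795 mm.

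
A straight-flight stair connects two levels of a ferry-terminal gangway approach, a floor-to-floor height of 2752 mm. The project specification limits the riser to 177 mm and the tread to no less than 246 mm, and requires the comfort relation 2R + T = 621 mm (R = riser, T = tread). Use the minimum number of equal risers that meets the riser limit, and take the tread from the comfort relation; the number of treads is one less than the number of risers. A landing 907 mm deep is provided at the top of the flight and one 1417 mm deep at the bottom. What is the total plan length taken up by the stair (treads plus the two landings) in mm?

6479 mm

2752 / 177 = 15.55, so 16 risers are needed.
Each riser is 2752/16 = 172 mm (≤ 177 mm).
T = 621 − 2·172 = 277 mm, which satisfies the 246 mm minimum.
Treads = 16 − 1 = 15; going = 15 × 277 = 4155 mm.
Enclosure = 4155 + 907 + 1417 = 6479 mm.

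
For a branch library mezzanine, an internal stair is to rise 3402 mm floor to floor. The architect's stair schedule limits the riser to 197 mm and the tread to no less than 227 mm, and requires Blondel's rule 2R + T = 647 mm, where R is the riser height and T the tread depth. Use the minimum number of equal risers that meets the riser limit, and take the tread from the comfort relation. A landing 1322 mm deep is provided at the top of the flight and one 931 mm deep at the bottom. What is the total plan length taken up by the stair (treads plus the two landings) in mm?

3402 / 197 = 17.269 → round up to 18 risers.
Riser R = 3402 / 18 = 189 mm, within the 197 mm limit.
T = 647 − 2·189 = 269 mm, which satisfies the 227 mm minimum.
Going = (18 − 1) × 269 = 4573 mm.
Add landings: 4573 + 1322 + 931 = 6826 mm.

6826 mm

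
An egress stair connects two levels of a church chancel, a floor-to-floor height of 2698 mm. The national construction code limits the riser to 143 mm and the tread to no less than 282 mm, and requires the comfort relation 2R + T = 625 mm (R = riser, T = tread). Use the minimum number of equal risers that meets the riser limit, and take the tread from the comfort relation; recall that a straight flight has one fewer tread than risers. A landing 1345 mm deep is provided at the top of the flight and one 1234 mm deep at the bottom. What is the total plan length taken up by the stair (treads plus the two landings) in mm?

8717 mm

2698 / 143 = 18.87, so 19 risers are needed.
Each riser is 2698/19 = 142 mm (≤ 143 mm).
From 2R + T = 625: T = 625 − 284 = 341 mm.
19 risers give 18 treads; going = 18 × 341 = 6138 mm.
Add landings: 6138 + 1345 + 1234 = 8717 mm.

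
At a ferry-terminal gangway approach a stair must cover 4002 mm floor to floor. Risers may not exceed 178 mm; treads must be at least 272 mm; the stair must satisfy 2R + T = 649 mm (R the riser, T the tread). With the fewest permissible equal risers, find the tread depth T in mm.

301 mm

4002 / 178 = 22.48, so 23 risers are needed.
R = 4002 ÷ 23 = 174 mm.
Tread T = 649 − 2 × 174 = 301 mm (≥ 272 mm).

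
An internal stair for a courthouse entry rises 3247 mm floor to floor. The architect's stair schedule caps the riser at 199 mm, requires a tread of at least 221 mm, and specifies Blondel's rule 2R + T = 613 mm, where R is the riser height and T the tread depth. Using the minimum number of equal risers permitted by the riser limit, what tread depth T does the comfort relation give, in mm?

At most 199 each: 3247/199 = 16.32, giving 17 risers.
Each riser is 3247/17 = 191 mm (≤ 199 mm).
Tread T = 613 − 2 × 191 = 231 mm (≥ 221 mm).

231 mm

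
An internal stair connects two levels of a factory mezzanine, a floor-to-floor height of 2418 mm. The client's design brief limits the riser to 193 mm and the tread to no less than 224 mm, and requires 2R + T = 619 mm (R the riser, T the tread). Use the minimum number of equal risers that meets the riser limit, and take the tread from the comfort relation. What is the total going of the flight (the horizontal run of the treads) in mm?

At most 193 each: 2418/193 = 12.53, giving 13 risers.
R = 2418 ÷ 13 = 186 mm.
Tread T = 619 − 2 × 186 = 247 mm (≥ 224 mm).
Treads = 13 − 1 = 12; going = 12 × 247 = 2964 mm.

2964 mm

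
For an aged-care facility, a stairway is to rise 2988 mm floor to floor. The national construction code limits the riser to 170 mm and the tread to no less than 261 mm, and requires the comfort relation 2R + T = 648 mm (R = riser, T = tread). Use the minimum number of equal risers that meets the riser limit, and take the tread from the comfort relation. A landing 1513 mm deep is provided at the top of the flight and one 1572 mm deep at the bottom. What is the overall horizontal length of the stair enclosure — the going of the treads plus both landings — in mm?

⌈2988/170⌉ = 18 risers.
R = 2988 ÷ 18 = 166 mm.
T = 648 − 2·166 = 316 mm, which satisfies the 261 mm minimum.
Treads = 18 − 1 = 17; going = 17 × 316 = 5372 mm.
Enclosure = 5372 + 1513 + 1572 = 8457 mm.

8457 mm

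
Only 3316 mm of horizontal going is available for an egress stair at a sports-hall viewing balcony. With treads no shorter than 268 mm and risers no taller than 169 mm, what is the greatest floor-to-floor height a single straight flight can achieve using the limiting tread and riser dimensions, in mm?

3316 / 268 = 12.37, so 12 treads fit.
Risers = treads + 1 = 13.
Maximum height = 13 × 169 = 2197 mm.

2197 mm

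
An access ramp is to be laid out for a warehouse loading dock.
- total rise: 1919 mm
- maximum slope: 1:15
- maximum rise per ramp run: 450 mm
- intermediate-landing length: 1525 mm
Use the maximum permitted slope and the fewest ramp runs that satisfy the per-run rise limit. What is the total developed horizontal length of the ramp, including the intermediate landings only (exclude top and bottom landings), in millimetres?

1919 / 450 = 4.264 → round up to 5 ramp runs. That means 4 intermediate landings.
Ramp run (horizontal) at 1:15: 1919 × 15 = 28785 mm.
Intermediate landings: 4 × 1525 = 6100 mm.
Total developed length = 28785 + 6100 = 34885 mm.

34885 mm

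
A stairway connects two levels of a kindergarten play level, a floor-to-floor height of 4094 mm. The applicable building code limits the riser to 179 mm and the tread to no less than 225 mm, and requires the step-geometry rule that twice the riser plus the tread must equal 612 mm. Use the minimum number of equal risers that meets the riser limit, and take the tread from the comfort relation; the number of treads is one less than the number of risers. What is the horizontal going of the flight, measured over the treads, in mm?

⌈4094/179⌉ = 23 risers.
R = 4094 ÷ 23 = 178 mm.
T = 612 − 2·178 = 256 mm, which satisfies the 225 mm minimum.
23 risers give 22 treads; going = 22 × 256 = 5632 mm.

5632 mm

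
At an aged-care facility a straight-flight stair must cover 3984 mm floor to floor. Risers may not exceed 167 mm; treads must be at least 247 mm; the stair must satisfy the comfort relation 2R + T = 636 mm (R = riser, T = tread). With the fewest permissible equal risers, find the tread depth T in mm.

3984 / 167 = 23.856 → round up to 24 risers.
Riser R = 3984 / 24 = 166 mm, within the 167 mm limit.
T = 636 − 2·166 = 304 mm, which satisfies the 247 mm minimum.

304 mm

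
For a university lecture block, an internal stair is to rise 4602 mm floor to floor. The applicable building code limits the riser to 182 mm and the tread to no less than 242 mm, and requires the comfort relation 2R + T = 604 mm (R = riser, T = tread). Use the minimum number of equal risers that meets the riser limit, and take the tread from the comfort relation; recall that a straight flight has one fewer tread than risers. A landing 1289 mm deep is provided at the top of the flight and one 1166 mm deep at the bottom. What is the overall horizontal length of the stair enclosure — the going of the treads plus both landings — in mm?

4602 / 182 = 25.29, so 26 risers are needed.
Each riser is 4602/26 = 177 mm (≤ 182 mm).
From 2R + T = 604: T = 604 − 354 = 250 mm.
Going = (26 − 1) × 250 = 6250 mm.
Enclosure = 6250 + 1289 + 1166 = 8705 mm.

8705 mm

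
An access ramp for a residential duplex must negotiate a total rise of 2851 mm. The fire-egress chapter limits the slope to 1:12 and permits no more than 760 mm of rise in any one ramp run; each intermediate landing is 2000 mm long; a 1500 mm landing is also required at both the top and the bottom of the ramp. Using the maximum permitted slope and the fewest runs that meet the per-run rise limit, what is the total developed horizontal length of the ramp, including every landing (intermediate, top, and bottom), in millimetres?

2851 / 760 = 3.751 → round up to 4 ramp runs. That means 3 intermediate landings.
Ramp run (horizontal) at 1:12: 2851 × 12 = 34212 mm.
3 intermediate landings contribute 3 × 2000 = 6000 mm.
Top and bottom landings: 2 × 1500 = 3000 mm.
Total = 34212 + 6000 + 3000 = 43212 mm.

43212 mm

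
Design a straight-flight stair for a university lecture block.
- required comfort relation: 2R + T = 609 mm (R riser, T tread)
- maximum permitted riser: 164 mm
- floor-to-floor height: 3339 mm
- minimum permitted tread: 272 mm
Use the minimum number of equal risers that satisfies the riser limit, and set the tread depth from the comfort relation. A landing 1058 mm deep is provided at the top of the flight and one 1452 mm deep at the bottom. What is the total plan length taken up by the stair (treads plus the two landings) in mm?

⌈3339/164⌉ = 21 risers.
R = 3339 ÷ 21 = 159 mm.
Tread T = 609 − 2 × 159 = 291 mm (≥ 272 mm).
Treads = 21 − 1 = 20; going = 20 × 291 = 5820 mm.
Add landings: 5820 + 1058 + 1452 = 8330 mm.

8330 mm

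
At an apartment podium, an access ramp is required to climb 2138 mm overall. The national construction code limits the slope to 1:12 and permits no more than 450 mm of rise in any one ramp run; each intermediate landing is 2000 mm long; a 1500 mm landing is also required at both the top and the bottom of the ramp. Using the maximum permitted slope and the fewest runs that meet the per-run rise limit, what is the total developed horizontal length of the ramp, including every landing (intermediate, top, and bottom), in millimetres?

36656 mm

2138 / 450 = 4.751 → round up to 5 ramp runs. That means 4 intermediate landings.
Horizontal run for 2138 mm of rise at 1:12 is 2138 × 12 = 25656 mm.
4 intermediate landings contribute 4 × 2000 = 8000 mm.
Top and bottom landings: 2 × 1500 = 3000 mm.
Total = 25656 + 8000 + 3000 = 36656 mm.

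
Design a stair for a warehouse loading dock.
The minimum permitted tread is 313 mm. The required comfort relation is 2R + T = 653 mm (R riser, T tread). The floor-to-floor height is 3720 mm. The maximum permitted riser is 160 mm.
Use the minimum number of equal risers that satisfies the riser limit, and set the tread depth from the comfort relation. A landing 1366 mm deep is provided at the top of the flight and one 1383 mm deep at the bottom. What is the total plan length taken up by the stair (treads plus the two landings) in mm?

10638 mm

⌈3720/160⌉ = 24 risers.
Riser R = 3720 / 24 = 155 mm, within the 160 mm limit.
Tread T = 653 − 2 × 155 = 343 mm (≥ 313 mm).
Going = (24 − 1) × 343 = 7889 mm.
Enclosure = 7889 + 1366 + 1383 = 10638 mm.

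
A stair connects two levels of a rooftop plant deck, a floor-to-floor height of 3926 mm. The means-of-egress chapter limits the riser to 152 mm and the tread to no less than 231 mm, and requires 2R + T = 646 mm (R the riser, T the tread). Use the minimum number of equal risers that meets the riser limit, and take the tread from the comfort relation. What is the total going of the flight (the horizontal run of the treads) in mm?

8600 mm

3926 / 152 = 25.829 → round up to 26 risers.
Riser R = 3926 / 26 = 151 mm, within the 152 mm limit.
Tread T = 646 − 2 × 151 = 344 mm (≥ 231 mm).
26 risers give 25 treads; going = 25 × 344 = 8600 mm.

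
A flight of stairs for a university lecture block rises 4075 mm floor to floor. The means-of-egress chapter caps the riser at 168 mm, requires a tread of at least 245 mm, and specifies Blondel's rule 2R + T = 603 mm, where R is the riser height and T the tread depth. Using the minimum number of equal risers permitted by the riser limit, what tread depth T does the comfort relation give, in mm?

277 mm

⌈4075/168⌉ = 25 risers.
Riser R = 4075 / 25 = 163 mm, within the 168 mm limit.
Tread T = 603 − 2 × 163 = 277 mm (≥ 245 mm).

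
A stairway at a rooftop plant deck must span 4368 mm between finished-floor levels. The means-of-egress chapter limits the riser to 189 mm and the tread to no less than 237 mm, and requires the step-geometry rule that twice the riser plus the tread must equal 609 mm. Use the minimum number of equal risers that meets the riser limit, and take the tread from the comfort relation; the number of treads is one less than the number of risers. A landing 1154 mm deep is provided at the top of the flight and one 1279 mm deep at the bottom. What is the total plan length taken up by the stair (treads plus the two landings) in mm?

8068 mm

4368 / 189 = 23.111 → round up to 24 risers.
Riser R = 4368 / 24 = 182 mm, within the 189 mm limit.
From 2R + T = 609: T = 609 − 364 = 245 mm.
Going = (24 − 1) × 245 = 5635 mm.
Add landings: 5635 + 1154 + 1279 = 8068 mm.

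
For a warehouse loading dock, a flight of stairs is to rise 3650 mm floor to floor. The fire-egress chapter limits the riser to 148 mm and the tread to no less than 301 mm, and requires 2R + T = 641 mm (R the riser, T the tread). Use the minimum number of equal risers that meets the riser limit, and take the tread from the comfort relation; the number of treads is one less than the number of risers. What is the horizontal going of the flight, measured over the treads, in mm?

8376 mm

3650 / 148 = 24.662 → round up to 25 risers.
R = 3650 ÷ 25 = 146 mm.
From 2R + T = 641: T = 641 − 292 = 349 mm.
Treads = 25 − 1 = 24; going = 24 × 349 = 8376 mm.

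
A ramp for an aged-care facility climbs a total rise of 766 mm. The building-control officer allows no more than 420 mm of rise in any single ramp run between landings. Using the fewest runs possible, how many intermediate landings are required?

1 intermediate landings

⌈766/420⌉ = 2 ramp runs.
2 runs are separated by 1 intermediate landings.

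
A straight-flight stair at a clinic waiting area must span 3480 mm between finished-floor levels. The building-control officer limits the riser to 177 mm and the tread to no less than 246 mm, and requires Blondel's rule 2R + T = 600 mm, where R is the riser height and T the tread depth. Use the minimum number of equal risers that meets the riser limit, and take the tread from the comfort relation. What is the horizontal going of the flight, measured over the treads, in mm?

4788 mm

3480 / 177 = 19.66, so 20 risers are needed.
Riser R = 3480 / 20 = 174 mm, within the 177 mm limit.
Tread T = 600 − 2 × 174 = 252 mm (≥ 246 mm).
Treads = 20 − 1 = 19; going = 19 × 252 = 4788 mm.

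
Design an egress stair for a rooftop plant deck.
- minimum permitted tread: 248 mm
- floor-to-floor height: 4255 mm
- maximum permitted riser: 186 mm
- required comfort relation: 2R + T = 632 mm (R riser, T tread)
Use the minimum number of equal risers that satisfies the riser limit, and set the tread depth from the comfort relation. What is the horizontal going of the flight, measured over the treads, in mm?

5764 mm

4255 / 186 = 22.88, so 23 risers are needed.
Riser R = 4255 / 23 = 185 mm, within the 186 mm limit.
Tread T = 632 − 2 × 185 = 262 mm (≥ 248 mm).
23 risers give 22 treads; going = 22 × 262 = 5764 mm.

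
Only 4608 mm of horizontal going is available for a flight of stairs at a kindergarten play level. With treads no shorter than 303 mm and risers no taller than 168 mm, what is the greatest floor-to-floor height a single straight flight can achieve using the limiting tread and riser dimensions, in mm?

2688 mm

Treads that fit: ⌊4608 / 303⌋ = 15.
Risers = treads + 1 = 16.
Maximum height = 16 × 168 = 2688 mm.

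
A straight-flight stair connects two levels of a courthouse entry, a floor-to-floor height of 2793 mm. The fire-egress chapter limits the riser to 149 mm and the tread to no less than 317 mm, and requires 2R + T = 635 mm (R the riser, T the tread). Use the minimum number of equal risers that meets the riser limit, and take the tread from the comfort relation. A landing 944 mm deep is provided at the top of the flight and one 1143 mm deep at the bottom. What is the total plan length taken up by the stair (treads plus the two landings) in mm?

8225 mm

2793 / 149 = 18.74, so 19 risers are needed.
Riser R = 2793 / 19 = 147 mm, within the 149 mm limit.
Tread T = 635 − 2 × 147 = 341 mm (≥ 317 mm).
Treads = 19 − 1 = 18; going = 18 × 341 = 6138 mm.
Enclosure = 6138 + 944 + 1143 = 8225 mm.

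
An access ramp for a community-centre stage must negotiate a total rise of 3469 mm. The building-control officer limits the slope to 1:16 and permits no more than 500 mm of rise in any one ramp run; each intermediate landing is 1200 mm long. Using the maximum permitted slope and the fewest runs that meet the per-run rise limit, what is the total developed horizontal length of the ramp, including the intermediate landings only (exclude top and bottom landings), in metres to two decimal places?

3469 / 500 = 6.938 → round up to 7 ramp runs. That means 6 intermediate landings.
Horizontal run for 3469 mm of rise at 1:16 is 3469 × 16 = 55504 mm.
6 intermediate landings contribute 6 × 1200 = 7200 mm.
Total developed length = 55504 + 7200 = 62704 mm.
= 62.70 m.

62.70 m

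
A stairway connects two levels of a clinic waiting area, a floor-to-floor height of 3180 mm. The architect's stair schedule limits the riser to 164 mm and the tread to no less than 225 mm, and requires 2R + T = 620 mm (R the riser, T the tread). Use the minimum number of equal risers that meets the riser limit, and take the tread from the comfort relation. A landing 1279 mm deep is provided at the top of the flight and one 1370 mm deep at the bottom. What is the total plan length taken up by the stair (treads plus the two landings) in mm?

8387 mm

3180 / 164 = 19.39, so 20 risers are needed.
R = 3180 ÷ 20 = 159 mm.
From 2R + T = 620: T = 620 − 318 = 302 mm.
Going = (20 − 1) × 302 = 5738 mm.
Enclosure = 5738 + 1279 + 1370 = 8387 mm.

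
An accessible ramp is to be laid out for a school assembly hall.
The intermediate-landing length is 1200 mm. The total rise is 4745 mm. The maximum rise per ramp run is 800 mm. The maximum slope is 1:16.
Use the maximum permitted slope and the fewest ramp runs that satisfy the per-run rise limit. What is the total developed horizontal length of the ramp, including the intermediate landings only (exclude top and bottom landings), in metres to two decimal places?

4745 / 800 = 5.931 → round up to 6 ramp runs. That means 5 intermediate landings.
Ramp run (horizontal) at 1:16: 4745 × 16 = 75920 mm.
5 intermediate landings contribute 5 × 1200 = 6000 mm.
Developed length = 75920 + 6000 = 81920 mm.
= 81.92 m.

81.92 m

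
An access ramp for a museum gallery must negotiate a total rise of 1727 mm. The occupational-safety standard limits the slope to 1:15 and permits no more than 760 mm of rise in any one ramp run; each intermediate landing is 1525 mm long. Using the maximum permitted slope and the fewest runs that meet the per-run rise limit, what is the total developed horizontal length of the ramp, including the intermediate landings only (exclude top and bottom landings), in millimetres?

At most 760 each: 1727/760 = 2.27, giving 3 ramp runs. That means 2 intermediate landings.
Ramp run (horizontal) at 1:15: 1727 × 15 = 25905 mm.
2 intermediate landings contribute 2 × 1525 = 3050 mm.
Total developed length = 25905 + 3050 = 28955 mm.

28955 mm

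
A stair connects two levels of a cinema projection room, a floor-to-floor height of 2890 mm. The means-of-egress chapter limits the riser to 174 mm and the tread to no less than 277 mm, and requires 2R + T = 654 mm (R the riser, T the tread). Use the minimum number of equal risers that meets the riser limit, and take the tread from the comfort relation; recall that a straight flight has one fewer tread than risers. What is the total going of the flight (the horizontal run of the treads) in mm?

2890 / 174 = 16.609 → round up to 17 risers.
Each riser is 2890/17 = 170 mm (≤ 174 mm).
Tread T = 654 − 2 × 170 = 314 mm (≥ 277 mm).
17 risers give 16 treads; going = 16 × 314 = 5024 mm.

5024 mm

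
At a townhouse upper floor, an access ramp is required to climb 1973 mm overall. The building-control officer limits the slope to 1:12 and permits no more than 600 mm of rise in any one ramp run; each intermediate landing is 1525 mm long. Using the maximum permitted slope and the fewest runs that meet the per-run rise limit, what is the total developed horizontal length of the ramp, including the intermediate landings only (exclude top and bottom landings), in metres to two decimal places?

28.25 m

At most 600 each: 1973/600 = 3.29, giving 4 ramp runs. That means 3 intermediate landings.
Ramp run (horizontal) at 1:12: 1973 × 12 = 23676 mm.
Intermediate landings: 3 × 1525 = 4575 mm.
Developed length = 23676 + 4575 = 28251 mm.
= 28.25 m.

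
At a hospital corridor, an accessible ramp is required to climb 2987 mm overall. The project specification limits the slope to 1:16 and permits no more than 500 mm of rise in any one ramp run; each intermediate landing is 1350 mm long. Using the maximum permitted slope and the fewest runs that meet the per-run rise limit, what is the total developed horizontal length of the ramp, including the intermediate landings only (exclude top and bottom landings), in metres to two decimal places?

54.54 m

At most 500 each: 2987/500 = 5.97, giving 6 ramp runs. That means 5 intermediate landings.
Ramp run (horizontal) at 1:16: 2987 × 16 = 47792 mm.
5 intermediate landings contribute 5 × 1350 = 6750 mm.
Developed length = 47792 + 6750 = 54542 mm.
= 54.54 m.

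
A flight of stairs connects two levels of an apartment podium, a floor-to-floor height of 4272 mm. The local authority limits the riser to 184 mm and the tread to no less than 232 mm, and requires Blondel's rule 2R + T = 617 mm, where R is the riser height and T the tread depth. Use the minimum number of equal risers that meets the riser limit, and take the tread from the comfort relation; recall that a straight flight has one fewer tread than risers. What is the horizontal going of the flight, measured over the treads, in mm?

⌈4272/184⌉ = 24 risers.
R = 4272 ÷ 24 = 178 mm.
Tread T = 617 − 2 × 178 = 261 mm (≥ 232 mm).
24 risers give 23 treads; going = 23 × 261 = 6003 mm.

6003 mm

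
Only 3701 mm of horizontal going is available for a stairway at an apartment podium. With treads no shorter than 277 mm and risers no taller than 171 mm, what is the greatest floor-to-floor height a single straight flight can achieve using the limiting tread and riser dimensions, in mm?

2394 mm

Treads that fit: ⌊3701 / 277⌋ = 13.
Risers = treads + 1 = 14.
Maximum height = 14 × 171 = 2394 mm.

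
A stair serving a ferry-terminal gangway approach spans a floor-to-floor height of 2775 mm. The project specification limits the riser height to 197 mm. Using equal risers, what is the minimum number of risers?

2775 / 197 = 14.086 → round up to 15 risers.

15 risers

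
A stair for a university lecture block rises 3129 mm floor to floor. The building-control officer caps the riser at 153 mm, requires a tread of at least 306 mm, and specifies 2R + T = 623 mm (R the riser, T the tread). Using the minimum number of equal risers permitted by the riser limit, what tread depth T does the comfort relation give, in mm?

325 mm

3129 / 153 = 20.451 → round up to 21 risers.
R = 3129 ÷ 21 = 149 mm.
Tread T = 623 − 2 × 149 = 325 mm (≥ 306 mm).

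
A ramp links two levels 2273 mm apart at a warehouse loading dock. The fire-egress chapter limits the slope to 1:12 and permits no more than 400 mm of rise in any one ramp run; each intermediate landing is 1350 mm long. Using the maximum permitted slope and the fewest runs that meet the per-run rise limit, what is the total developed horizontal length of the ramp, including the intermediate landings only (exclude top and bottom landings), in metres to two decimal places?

At most 400 each: 2273/400 = 5.68, giving 6 ramp runs. That means 5 intermediate landings.
Ramp run (horizontal) at 1:12: 2273 × 12 = 27276 mm.
Intermediate landings: 5 × 1350 = 6750 mm.
Total developed length = 27276 + 6750 = 34026 mm.
= 34.03 m.

34.03 m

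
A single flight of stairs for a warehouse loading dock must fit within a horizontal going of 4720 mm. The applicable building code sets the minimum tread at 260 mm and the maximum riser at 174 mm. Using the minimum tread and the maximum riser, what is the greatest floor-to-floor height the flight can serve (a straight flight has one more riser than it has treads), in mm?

4720 / 260 = 18.15, so 18 treads fit.
Risers = treads + 1 = 19.
Maximum height = 19 × 174 = 3306 mm.

3306 mm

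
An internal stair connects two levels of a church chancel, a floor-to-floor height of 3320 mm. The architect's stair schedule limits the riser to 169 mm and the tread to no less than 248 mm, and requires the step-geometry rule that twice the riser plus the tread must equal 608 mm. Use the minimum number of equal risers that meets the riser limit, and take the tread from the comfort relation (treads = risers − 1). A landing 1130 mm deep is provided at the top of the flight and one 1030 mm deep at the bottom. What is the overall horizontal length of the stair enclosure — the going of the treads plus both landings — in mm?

At most 169 each: 3320/169 = 19.64, giving 20 risers.
Riser R = 3320 / 20 = 166 mm, within the 169 mm limit.
Tread T = 608 − 2 × 166 = 276 mm (≥ 248 mm).
Treads = 20 − 1 = 19; going = 19 × 276 = 5244 mm.
Enclosure = 5244 + 1130 + 1030 = 7404 mm.

7404 mm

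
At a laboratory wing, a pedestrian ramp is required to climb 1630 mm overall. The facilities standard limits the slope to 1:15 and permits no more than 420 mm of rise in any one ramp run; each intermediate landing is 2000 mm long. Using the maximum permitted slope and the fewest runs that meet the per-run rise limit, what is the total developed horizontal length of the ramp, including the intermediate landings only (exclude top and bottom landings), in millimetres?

30450 mm

At most 420 each: 1630/420 = 3.88, giving 4 ramp runs. That means 3 intermediate landings.
Ramp run (horizontal) at 1:15: 1630 × 15 = 24450 mm.
Intermediate landings: 3 × 2000 = 6000 mm.
Total developed length = 24450 + 6000 = 30450 mm.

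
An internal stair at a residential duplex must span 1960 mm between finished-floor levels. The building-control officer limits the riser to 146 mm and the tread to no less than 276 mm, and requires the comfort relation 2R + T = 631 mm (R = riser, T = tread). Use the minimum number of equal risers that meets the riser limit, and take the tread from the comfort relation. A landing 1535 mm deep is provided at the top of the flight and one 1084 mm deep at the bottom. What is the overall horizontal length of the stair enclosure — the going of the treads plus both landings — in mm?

7182 mm

⌈1960/146⌉ = 14 risers.
Riser R = 1960 / 14 = 140 mm, within the 146 mm limit.
From 2R + T = 631: T = 631 − 280 = 351 mm.
14 risers give 13 treads; going = 13 × 351 = 4563 mm.
Add landings: 4563 + 1535 + 1084 = 7182 mm.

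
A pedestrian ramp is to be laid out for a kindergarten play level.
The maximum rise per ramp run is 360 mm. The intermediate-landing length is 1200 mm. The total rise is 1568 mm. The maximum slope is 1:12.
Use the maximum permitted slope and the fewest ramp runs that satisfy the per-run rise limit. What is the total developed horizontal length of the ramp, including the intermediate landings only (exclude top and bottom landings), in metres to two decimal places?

23.62 m

At most 360 each: 1568/360 = 4.36, giving 5 ramp runs. That means 4 intermediate landings.
Horizontal run for 1568 mm of rise at 1:12 is 1568 × 12 = 18816 mm.
Intermediate landings: 4 × 1200 = 4800 mm.
Developed length = 18816 + 4800 = 23616 mm.
= 23.62 m.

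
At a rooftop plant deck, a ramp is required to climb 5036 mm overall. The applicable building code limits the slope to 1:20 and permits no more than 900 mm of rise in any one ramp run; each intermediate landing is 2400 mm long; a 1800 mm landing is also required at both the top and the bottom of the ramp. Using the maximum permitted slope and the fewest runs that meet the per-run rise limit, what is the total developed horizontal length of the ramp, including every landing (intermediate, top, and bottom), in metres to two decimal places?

116.32 m

5036 / 900 = 5.596 → round up to 6 ramp runs. That means 5 intermediate landings.
Ramp run (horizontal) at 1:20: 5036 × 20 = 100720 mm.
Intermediate landings: 5 × 2400 = 12000 mm.
Top and bottom landings: 2 × 1800 = 3600 mm.
Total = 100720 + 12000 + 3600 = 116320 mm.
= 116.32 m.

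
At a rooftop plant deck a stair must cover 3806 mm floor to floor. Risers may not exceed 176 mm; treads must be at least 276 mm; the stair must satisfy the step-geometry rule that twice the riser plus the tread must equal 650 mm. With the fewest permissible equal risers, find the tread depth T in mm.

304 mm

3806 / 176 = 21.625 → round up to 22 risers.
R = 3806 ÷ 22 = 173 mm.
From 2R + T = 650: T = 650 − 346 = 304 mm.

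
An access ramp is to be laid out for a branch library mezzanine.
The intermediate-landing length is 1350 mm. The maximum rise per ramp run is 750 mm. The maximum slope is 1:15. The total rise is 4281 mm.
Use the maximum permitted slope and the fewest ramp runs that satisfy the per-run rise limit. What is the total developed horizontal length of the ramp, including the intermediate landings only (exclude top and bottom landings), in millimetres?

At most 750 each: 4281/750 = 5.71, giving 6 ramp runs. That means 5 intermediate landings.
Ramp run (horizontal) at 1:15: 4281 × 15 = 64215 mm.
5 intermediate landings contribute 5 × 1350 = 6750 mm.
Developed length = 64215 + 6750 = 70965 mm.

70965 mm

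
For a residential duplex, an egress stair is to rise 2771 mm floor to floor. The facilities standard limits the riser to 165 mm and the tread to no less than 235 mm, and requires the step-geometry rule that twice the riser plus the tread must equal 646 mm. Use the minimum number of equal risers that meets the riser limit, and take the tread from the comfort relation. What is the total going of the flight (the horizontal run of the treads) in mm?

5120 mm

2771 / 165 = 16.794 → round up to 17 risers.
Riser R = 2771 / 17 = 163 mm, within the 165 mm limit.
From 2R + T = 646: T = 646 − 326 = 320 mm.
Going = (17 − 1) × 320 = 5120 mm.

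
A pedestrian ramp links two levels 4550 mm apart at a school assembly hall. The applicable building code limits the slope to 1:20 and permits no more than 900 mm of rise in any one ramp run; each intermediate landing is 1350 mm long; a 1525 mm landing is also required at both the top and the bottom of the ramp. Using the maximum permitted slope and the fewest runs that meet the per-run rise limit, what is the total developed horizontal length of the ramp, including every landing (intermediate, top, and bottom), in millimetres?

100800 mm

4550 / 900 = 5.056 → round up to 6 ramp runs. That means 5 intermediate landings.
Horizontal run for 4550 mm of rise at 1:20 is 4550 × 20 = 91000 mm.
Intermediate landings: 5 × 1350 = 6750 mm.
Top and bottom landings: 2 × 1525 = 3050 mm.
Total = 91000 + 6750 + 3050 = 100800 mm.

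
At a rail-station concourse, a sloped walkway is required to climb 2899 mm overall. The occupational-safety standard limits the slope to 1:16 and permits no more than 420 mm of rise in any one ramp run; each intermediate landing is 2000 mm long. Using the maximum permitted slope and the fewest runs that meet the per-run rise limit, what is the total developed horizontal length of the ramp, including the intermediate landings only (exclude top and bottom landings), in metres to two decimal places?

58.38 m

At most 420 each: 2899/420 = 6.90, giving 7 ramp runs. That means 6 intermediate landings.
Horizontal run for 2899 mm of rise at 1:16 is 2899 × 16 = 46384 mm.
Intermediate landings: 6 × 2000 = 12000 mm.
Developed length = 46384 + 12000 = 58384 mm.
= 58.38 m.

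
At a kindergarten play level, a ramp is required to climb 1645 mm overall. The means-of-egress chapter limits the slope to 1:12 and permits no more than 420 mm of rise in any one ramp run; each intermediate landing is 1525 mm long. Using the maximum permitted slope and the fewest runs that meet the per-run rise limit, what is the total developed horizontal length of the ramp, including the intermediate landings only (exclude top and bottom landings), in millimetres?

24315 mm

⌈1645/420⌉ = 4 ramp runs. That means 3 intermediate landings.
Ramp run (horizontal) at 1:12: 1645 × 12 = 19740 mm.
3 intermediate landings contribute 3 × 1525 = 4575 mm.
Total developed length = 19740 + 4575 = 24315 mm.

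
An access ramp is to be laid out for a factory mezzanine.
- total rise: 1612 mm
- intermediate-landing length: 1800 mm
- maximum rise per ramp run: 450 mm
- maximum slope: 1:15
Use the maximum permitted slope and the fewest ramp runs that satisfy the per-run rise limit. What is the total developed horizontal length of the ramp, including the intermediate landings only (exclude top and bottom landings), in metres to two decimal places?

⌈1612/450⌉ = 4 ramp runs. That means 3 intermediate landings.
Horizontal run for 1612 mm of rise at 1:15 is 1612 × 15 = 24180 mm.
3 intermediate landings contribute 3 × 1800 = 5400 mm.
Total developed length = 24180 + 5400 = 29580 mm.
= 29.58 m.

29.58 m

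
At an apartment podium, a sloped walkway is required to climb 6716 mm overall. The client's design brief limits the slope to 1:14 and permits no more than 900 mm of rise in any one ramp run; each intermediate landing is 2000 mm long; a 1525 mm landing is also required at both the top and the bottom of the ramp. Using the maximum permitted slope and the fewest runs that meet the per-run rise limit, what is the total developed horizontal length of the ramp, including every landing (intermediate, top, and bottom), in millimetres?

111074 mm

⌈6716/900⌉ = 8 ramp runs. That means 7 intermediate landings.
Ramp run (horizontal) at 1:14: 6716 × 14 = 94024 mm.
7 intermediate landings contribute 7 × 2000 = 14000 mm.
Top and bottom landings: 2 × 1525 = 3050 mm.
Total = 94024 + 14000 + 3050 = 111074 mm.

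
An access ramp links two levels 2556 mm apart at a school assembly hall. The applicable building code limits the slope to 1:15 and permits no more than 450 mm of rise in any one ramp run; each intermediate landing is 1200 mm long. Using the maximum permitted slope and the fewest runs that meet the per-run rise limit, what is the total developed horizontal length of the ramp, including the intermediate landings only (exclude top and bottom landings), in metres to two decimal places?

44.34 m

At most 450 each: 2556/450 = 5.68, giving 6 ramp runs. That means 5 intermediate landings.
Horizontal run for 2556 mm of rise at 1:15 is 2556 × 15 = 38340 mm.
5 intermediate landings contribute 5 × 1200 = 6000 mm.
Total developed length = 38340 + 6000 = 44340 mm.
= 44.34 m.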